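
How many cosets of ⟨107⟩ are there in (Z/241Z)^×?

4

ord(107) | φ(241) = 241 − 1 = 240 = 2^4 · 3 · 5.
Divisors of 240: 1, 2, 3, 4, 5, 6, 8, 10, 12, 15, 16, 20, 24, 30, 40, 48, 60, 80, 120, 240.
Test each divisor d:
107^1 ≡ 107 (mod 241)
107^2 ≡ 122 (mod 241)
107^3 ≡ 40 (mod 241)
107^4 ≡ 183 (mod 241)
107^5 ≡ 60 (mod 241)
107^6 ≡ 154 (mod 241)
107^8 ≡ 231 (mod 241)
107^10 ≡ 226 (mod 241)
107^12 ≡ 98 (mod 241)
107^15 ≡ 64 (mod 241)
107^16 ≡ 100 (mod 241)
107^20 ≡ 225 (mod 241)
107^24 ≡ 205 (mod 241)
107^30 ≡ 240 (mod 241)
107^40 ≡ 15 (mod 241)
107^48 ≡ 91 (mod 241)
107^60 ≡ 1 (mod 241) ✓
Thus |⟨107⟩| = ord(107) = 60.
Index = |(Z/241Z)^×| / |⟨107⟩| = 240 / 60 = 4.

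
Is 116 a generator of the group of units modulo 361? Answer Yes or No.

No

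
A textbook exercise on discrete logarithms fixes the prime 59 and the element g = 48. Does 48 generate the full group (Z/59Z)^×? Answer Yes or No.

φ(59) = 59 − 1 = 58 = 2 · 29.
It suffices to check that the order of 48 is not a proper divisor of 58: compute 48^(58/q) for q ∈ {2, 29}.
48^29 ≡ 1 (mod 59)  [q = 2: ≡ 1 ✗]
48^2 ≡ 3 (mod 59)  [q = 29: ≢ 1 ✓]
Since 48^29 ≡ 1, the order of 48 divides 29 < 58, so 48 is not a primitive root.

No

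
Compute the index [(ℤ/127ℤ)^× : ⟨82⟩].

By Lagrange's theorem, ord_127(82) divides φ(127) = 127 − 1 = 126 = 2 · 3^2 · 7.
Divisors of 126: 1, 2, 3, 6, 7, 9, 14, 18, 21, 42, 63, 126.
Compute 82^d (mod 127) for the divisors d until we hit 1:
82^1 ≡ 82
82^2 ≡ 120
82^3 ≡ 61
82^6 ≡ 38
82^7 ≡ 68
82^9 ≡ 32
82^14 ≡ 52
82^18 ≡ 8
82^21 ≡ 107
82^42 ≡ 19
82^63 ≡ 1
The order of 82 is 63, so the subgroup it generates has 63 elements.
Index = |(Z/127Z)^×| / |⟨82⟩| = 126 / 63 = 2.

2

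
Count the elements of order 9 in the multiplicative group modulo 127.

φ(127) = 127 − 1 = 126 = 2 · 3^2 · 7.
Since (Z/127Z)^× is cyclic of order 126, the number of elements of order d is φ(d) when d | 126 and 0 otherwise.
9 = 3^2 divides 126, and φ(9) = 6.

6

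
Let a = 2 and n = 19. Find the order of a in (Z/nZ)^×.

18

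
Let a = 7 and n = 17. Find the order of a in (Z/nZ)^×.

16

Since 7 ∈ (Z/17Z)^×, its order divides φ(17) = 17 − 1 = 16 = 2^4.
Divisors of 16: 1, 2, 4, 8, 16.
Compute 7^d (mod 17) for the divisors d until we hit 1:
7^1 ≡ 7 (mod 17)
7^2 ≡ 15 (mod 17)
7^4 ≡ 4 (mod 17)
7^8 ≡ 16 (mod 17)
7^16 ≡ 1 (mod 17) ✓
The smallest such exponent is 16, so the order of 7 is 16.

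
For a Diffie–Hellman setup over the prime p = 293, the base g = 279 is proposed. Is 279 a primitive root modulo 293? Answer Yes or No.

No

φ(293) = 293 − 1 = 292 = 2^2 · 73.
It suffices to check that the order of 279 is not a proper divisor of 292: compute 279^(292/q) for q ∈ {2, 73}.
279^146 ≡ 1 (mod 293)  [q = 2: ≡ 1 ✗]
279^4 ≡ 33 (mod 293)  [q = 73: ≢ 1 ✓]
279^146 ≡ 1 shows ord(279) | 146, strictly less than φ(293); not a primitive root.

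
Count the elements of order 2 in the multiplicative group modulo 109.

1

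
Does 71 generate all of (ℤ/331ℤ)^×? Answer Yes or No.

No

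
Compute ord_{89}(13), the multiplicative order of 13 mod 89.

ord(13) | φ(89) = 89 − 1 = 88 = 2^3 · 11.
Divisors of 88: 1, 2, 4, 8, 11, 22, 44, 88.
Test each divisor d:
13^1 ≡ 13 (mod 89)
13^2 ≡ 80 (mod 89)
13^4 ≡ 81 (mod 89)
13^8 ≡ 64 (mod 89)
13^11 ≡ 77 (mod 89)
13^22 ≡ 55 (mod 89)
13^44 ≡ 88 (mod 89)
13^88 ≡ 1 (mod 89) ✓
The smallest such exponent is 88, so the order of 13 is 88.

88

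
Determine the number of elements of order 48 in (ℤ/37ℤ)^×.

φ(37) = 37 − 1 = 36 = 2^2 · 3^2.
(Z/37Z)^× is cyclic (|G| = 36); a cyclic group of order m has exactly φ(d) elements of each order d | m, and none otherwise.
48 does not divide 36, so no element of (Z/37Z)^× has order 48.

0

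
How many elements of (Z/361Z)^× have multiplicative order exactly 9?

φ(361) = φ(19^2) = 19·(19−1) = 342 = 2 · 3^2 · 19.
Since (Z/361Z)^× is cyclic of order 342, the number of elements of order d is φ(d) when d | 342 and 0 otherwise.
9 = 3^2 divides 342, and φ(9) = 6.

6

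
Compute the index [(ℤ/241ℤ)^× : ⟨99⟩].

1

ord(99) | φ(241) = 241 − 1 = 240 = 2^4 · 3 · 5.
Divisors of 240: 1, 2, 3, 4, 5, 6, 8, 10, 12, 15, 16, 20, 24, 30, 40, 48, 60, 80, 120, 240.
Compute 99^d (mod 241) for the divisors d until we hit 1:
99^1 ≡ 99
99^2 ≡ 161
99^3 ≡ 33
99^4 ≡ 134
99^5 ≡ 11
99^6 ≡ 125
99^8 ≡ 122
99^10 ≡ 121
99^12 ≡ 201
99^15 ≡ 126
99^16 ≡ 183
99^20 ≡ 181
99^24 ≡ 154
99^30 ≡ 211
99^40 ≡ 226
99^48 ≡ 98
99^60 ≡ 177
99^80 ≡ 225
99^120 ≡ 240
99^240 ≡ 1
The order of 99 is 240, so the subgroup it generates has 240 elements.
The index is φ(241) / ord(99) = 240 / 240 = 1.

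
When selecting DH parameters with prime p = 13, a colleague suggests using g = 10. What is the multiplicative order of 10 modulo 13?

By Lagrange's theorem, ord_13(10) divides φ(13) = 13 − 1 = 12 = 2^2 · 3.
Divisors of 12: 1, 2, 3, 4, 6, 12.
Evaluate successive powers at the divisors of 12:
10^1 ≡ 10 (mod 13)
10^2 ≡ 9 (mod 13)
10^3 ≡ 12 (mod 13)
10^4 ≡ 3 (mod 13)
10^6 ≡ 1 (mod 13) ✓
Therefore the multiplicative order of 10 modulo 13 is 6.

6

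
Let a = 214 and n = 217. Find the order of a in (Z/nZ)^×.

15

ord(214) | φ(217) = φ(7·31) = (7−1)·(31−1) = 6·30 = 180 = 2^2 · 3^2 · 5.
Divisors of 180: 1, 2, 3, 4, 5, 6, 9, 10, 12, 15, 18, 20, 30, 36, 45, 60, 90, 180.
Compute 214^d (mod 217) for the divisors d until we hit 1:
214^1 ≡ 214 (mod 217)
214^2 ≡ 9 (mod 217)
214^3 ≡ 190 (mod 217)
214^4 ≡ 81 (mod 217)
214^5 ≡ 191 (mod 217)
214^6 ≡ 78 (mod 217)
214^9 ≡ 64 (mod 217)
214^10 ≡ 25 (mod 217)
214^12 ≡ 8 (mod 217)
214^15 ≡ 1 (mod 217) ✓
So ord_217(214) = 15.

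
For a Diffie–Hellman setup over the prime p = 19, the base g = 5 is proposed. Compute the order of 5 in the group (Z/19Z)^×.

9

Since 5 ∈ (Z/19Z)^×, its order divides φ(19) = 19 − 1 = 18 = 2 · 3^2.
Divisors of 18: 1, 2, 3, 6, 9, 18.
Check 5^d mod 19 for each divisor in increasing order:
5^1 ≡ 5
5^2 ≡ 6
5^3 ≡ 11
5^6 ≡ 7
5^9 ≡ 1
Therefore the multiplicative order of 5 modulo 19 is 9.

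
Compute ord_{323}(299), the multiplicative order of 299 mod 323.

144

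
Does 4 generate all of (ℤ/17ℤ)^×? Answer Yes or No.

No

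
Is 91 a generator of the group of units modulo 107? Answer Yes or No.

φ(107) = 107 − 1 = 106 = 2 · 53.
An element g generates (Z/107Z)^× iff g^(106/q) ≢ 1 (mod 107) for each prime q ∈ {2, 53}.
91^53 ≡ 106 (mod 107)  [q = 2: ≢ 1 ✓]
91^2 ≡ 42 (mod 107)  [q = 53: ≢ 1 ✓]
None equal 1, so ord_107(91) = 106: 91 is a primitive root.

Yes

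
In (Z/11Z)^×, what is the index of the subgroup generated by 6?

By Lagrange's theorem, ord_11(6) divides φ(11) = 11 − 1 = 10 = 2 · 5.
Divisors of 10: 1, 2, 5, 10.
Test each divisor d:
6^1 ≡ 6 (mod 11)
6^2 ≡ 3 (mod 11)
6^5 ≡ 10 (mod 11)
6^10 ≡ 1 (mod 11) ✓
The order of 6 is 10, so the subgroup it generates has 10 elements.
The index is φ(11) / ord(6) = 10 / 10 = 1.

1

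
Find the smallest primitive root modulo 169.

2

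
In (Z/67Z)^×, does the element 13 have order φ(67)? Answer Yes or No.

Yes

φ(67) = 67 − 1 = 66 = 2 · 3 · 11.
Test 13^(66/q) mod 67 for each prime factor q of 66:
13^33 ≡ 66 (mod 67)  [q = 2: ≢ 1 ✓]
13^22 ≡ 37 (mod 67)  [q = 3: ≢ 1 ✓]
13^6 ≡ 62 (mod 67)  [q = 11: ≢ 1 ✓]
All checks pass, so 13 has order 66 and is a primitive root modulo 67.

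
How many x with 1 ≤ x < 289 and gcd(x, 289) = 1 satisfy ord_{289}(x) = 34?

φ(289) = φ(17^2) = 17·(17−1) = 272 = 2^4 · 17.
(Z/289Z)^× is cyclic (|G| = 272); a cyclic group of order m has exactly φ(d) elements of each order d | m, and none otherwise.
34 = 2 · 17 divides 272, and φ(34) = 16.

16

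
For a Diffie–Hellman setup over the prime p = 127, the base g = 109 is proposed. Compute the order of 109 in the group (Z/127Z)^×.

ord(109) | φ(127) = 127 − 1 = 126 = 2 · 3^2 · 7.
Divisors of 126: 1, 2, 3, 6, 7, 9, 14, 18, 21, 42, 63, 126.
Test each divisor d:
109^1 ≡ 109 (mod 127)
109^2 ≡ 70 (mod 127)
109^3 ≡ 10 (mod 127)
109^6 ≡ 100 (mod 127)
109^7 ≡ 105 (mod 127)
109^9 ≡ 111 (mod 127)
109^14 ≡ 103 (mod 127)
109^18 ≡ 2 (mod 127)
109^21 ≡ 20 (mod 127)
109^42 ≡ 19 (mod 127)
109^63 ≡ 126 (mod 127)
109^126 ≡ 1 (mod 127) ✓
Therefore the multiplicative order of 109 modulo 127 is 126.

126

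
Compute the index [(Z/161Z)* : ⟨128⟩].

The order of 128 must divide φ(161) = φ(7·23) = (7−1)·(23−1) = 6·22 = 132 = 2^2 · 3 · 11.
Divisors of 132: 1, 2, 3, 4, 6, 11, 12, 22, 33, 44, 66, 132.
Check 128^d mod 161 for each divisor in increasing order:
128^1 ≡ 128 (mod 161)
128^2 ≡ 123 (mod 161)
128^3 ≡ 127 (mod 161)
128^4 ≡ 156 (mod 161)
128^6 ≡ 29 (mod 161)
128^11 ≡ 116 (mod 161)
128^12 ≡ 36 (mod 161)
128^22 ≡ 93 (mod 161)
128^33 ≡ 1 (mod 161) ✓
The order of 128 is 33, so the subgroup it generates has 33 elements.
Index = |(Z/161Z)^×| / |⟨128⟩| = 132 / 33 = 4.

4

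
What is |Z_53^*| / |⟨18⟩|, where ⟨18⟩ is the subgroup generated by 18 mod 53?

1

Since 18 ∈ (Z/53Z)^×, its order divides φ(53) = 53 − 1 = 52 = 2^2 · 13.
Divisors of 52: 1, 2, 4, 13, 26, 52.
Check 18^d mod 53 for each divisor in increasing order:
18^1 ≡ 18 (mod 53)
18^2 ≡ 6 (mod 53)
18^4 ≡ 36 (mod 53)
18^13 ≡ 23 (mod 53)
18^26 ≡ 52 (mod 53)
18^52 ≡ 1 (mod 53) ✓
Thus |⟨18⟩| = ord(18) = 52.
Index = |(Z/53Z)^×| / |⟨18⟩| = 52 / 52 = 1.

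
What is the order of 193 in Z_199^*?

99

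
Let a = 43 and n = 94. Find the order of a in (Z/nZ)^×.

46

ord(43) | φ(94) = φ(2)·φ(47) = 1·46 = 46 = 2 · 23.
Divisors of 46: 1, 2, 23, 46.
Compute 43^d (mod 94) for the divisors d until we hit 1:
43^1 ≡ 43
43^2 ≡ 63
43^23 ≡ 93
43^46 ≡ 1
Hence ord(43) = 46.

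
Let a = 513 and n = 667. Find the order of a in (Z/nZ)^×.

154

The order of 513 must divide φ(667) = φ(23·29) = (23−1)·(29−1) = 22·28 = 616 = 2^3 · 7 · 11.
Divisors of 616: 1, 2, 4, 7, 8, 11, 14, 22, 28, 44, 56, 77, 88, 154, 308, 616.
Compute 513^d (mod 667) for the divisors d until we hit 1:
513^1 ≡ 513
513^2 ≡ 371
513^4 ≡ 239
513^7 ≡ 465
513^8 ≡ 426
513^11 ≡ 413
513^14 ≡ 117
513^22 ≡ 484
513^28 ≡ 349
513^44 ≡ 139
513^56 ≡ 407
513^77 ≡ 436
513^88 ≡ 645
513^154 ≡ 1
Therefore the multiplicative order of 513 modulo 667 is 154.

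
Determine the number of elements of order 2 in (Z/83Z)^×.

1

φ(83) = 83 − 1 = 82 = 2 · 41.
(Z/83Z)^× is cyclic (|G| = 82); a cyclic group of order m has exactly φ(d) elements of each order d | m, and none otherwise.
2 | 82, and φ(2) = 2 − 1 = 1.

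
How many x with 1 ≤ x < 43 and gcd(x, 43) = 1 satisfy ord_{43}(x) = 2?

1

φ(43) = 43 − 1 = 42 = 2 · 3 · 7.
In a cyclic group of order 42, there are φ(d) elements of order d for each divisor d of 42, and zero for non-divisors.
2 | 42, and φ(2) = 2 − 1 = 1.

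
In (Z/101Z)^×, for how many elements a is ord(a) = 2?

φ(101) = 101 − 1 = 100 = 2^2 · 5^2.
In a cyclic group of order 100, there are φ(d) elements of order d for each divisor d of 100, and zero for non-divisors.
2 | 100, and φ(2) = 2 − 1 = 1.

1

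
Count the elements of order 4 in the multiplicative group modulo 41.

2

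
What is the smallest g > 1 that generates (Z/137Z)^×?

φ(137) = 137 − 1 = 136 = 2^3 · 17.
g is a primitive root iff g^(136/q) ≢ 1 (mod 137) for each prime q ∈ {2, 17}.
g = 2: 2^68 ≡ 1 — hits 1, so not a primitive root.
g = 3: 3^68 ≡ 136; 3^8 ≡ 122 — none is 1, so 3 is a primitive root.
So 3 is the smallest generator of (Z/137Z)^×.

3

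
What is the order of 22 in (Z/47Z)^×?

46

ord(22) | φ(47) = 47 − 1 = 46 = 2 · 23.
Divisors of 46: 1, 2, 23, 46.
Compute 22^d (mod 47) for the divisors d until we hit 1:
22^1 ≡ 22
22^2 ≡ 14
22^23 ≡ 46
22^46 ≡ 1
Therefore the multiplicative order of 22 modulo 47 is 46.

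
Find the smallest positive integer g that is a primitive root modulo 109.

6

φ(109) = 109 − 1 = 108 = 2^2 · 3^3.
g is a primitive root iff g^(108/q) ≢ 1 (mod 109) for each prime q ∈ {2, 3}.
g = 2: 2^54 ≡ 108; 2^36 ≡ 1 — hits 1, so not a primitive root.
g = 3: 3^54 ≡ 1 — hits 1, so not a primitive root.
g = 4: 4^54 ≡ 1 — hits 1, so not a primitive root.
g = 5: 5^54 ≡ 1 — hits 1, so not a primitive root.
g = 6: 6^54 ≡ 108; 6^36 ≡ 63 — none is 1, so 6 is a primitive root.
Hence the least primitive root of 109 is 6.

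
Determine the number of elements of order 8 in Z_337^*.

4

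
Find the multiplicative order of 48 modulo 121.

ord(48) | φ(121) = φ(11^2) = 11·(11−1) = 110 = 2 · 5 · 11.
Divisors of 110: 1, 2, 5, 10, 11, 22, 55, 110.
Check 48^d mod 121 for each divisor in increasing order:
48^1 ≡ 48
48^2 ≡ 5
48^5 ≡ 111
48^10 ≡ 100
48^11 ≡ 81
48^22 ≡ 27
48^55 ≡ 1
Hence ord(48) = 55.

55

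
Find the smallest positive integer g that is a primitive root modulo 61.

φ(61) = 61 − 1 = 60 = 2^2 · 3 · 5.
g is a primitive root iff g^(60/q) ≢ 1 (mod 61) for each prime q ∈ {2, 3, 5}.
g = 2: 2^30 ≡ 60; 2^20 ≡ 47; 2^12 ≡ 9 — none is 1, so 2 is a primitive root.
So 2 is the smallest generator of (Z/61Z)^×.

2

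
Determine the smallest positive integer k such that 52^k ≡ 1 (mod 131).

Since 52 ∈ (Z/131Z)^×, its order divides φ(131) = 131 − 1 = 130 = 2 · 5 · 13.
Divisors of 130: 1, 2, 5, 10, 13, 26, 65, 130.
Check 52^d mod 131 for each divisor in increasing order:
52^1 ≡ 52 (mod 131)
52^2 ≡ 84 (mod 131)
52^5 ≡ 112 (mod 131)
52^10 ≡ 99 (mod 131)
52^13 ≡ 1 (mod 131) ✓
So ord_131(52) = 13.

13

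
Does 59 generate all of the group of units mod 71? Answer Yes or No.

Yes

φ(71) = 71 − 1 = 70 = 2 · 5 · 7.
59 is a primitive root mod 71 iff 59^(φ(71)/q) ≢ 1 for every prime q | φ(71), i.e. q ∈ {2, 5, 7}.
59^35 ≡ 70 (mod 71)  [q = 2: ≢ 1 ✓]
59^14 ≡ 57 (mod 71)  [q = 5: ≢ 1 ✓]
59^10 ≡ 32 (mod 71)  [q = 7: ≢ 1 ✓]
All checks pass, so 59 has order 70 and is a primitive root modulo 71.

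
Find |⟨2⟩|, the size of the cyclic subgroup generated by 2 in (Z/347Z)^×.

346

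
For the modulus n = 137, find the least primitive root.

φ(137) = 137 − 1 = 136 = 2^3 · 17.
Test candidates g = 2, 3, … against the prime factors q ∈ {2, 17} of φ(137): g is a generator iff g^(136/q) ≢ 1 for every such q.
g = 2: 2^68 ≡ 1 — hits 1, so not a primitive root.
g = 3: 3^68 ≡ 136; 3^8 ≡ 122 — none is 1, so 3 is a primitive root.
So 3 is the smallest generator of (Z/137Z)^×.

3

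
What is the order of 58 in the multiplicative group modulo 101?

25

ord(58) | φ(101) = 101 − 1 = 100 = 2^2 · 5^2.
Divisors of 100: 1, 2, 4, 5, 10, 20, 25, 50, 100.
Test each divisor d:
58^1 ≡ 58 (mod 101)
58^2 ≡ 31 (mod 101)
58^4 ≡ 52 (mod 101)
58^5 ≡ 87 (mod 101)
58^10 ≡ 95 (mod 101)
58^20 ≡ 36 (mod 101)
58^25 ≡ 1 (mod 101) ✓
Hence ord(58) = 25.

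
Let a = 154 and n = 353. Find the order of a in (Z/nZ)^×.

352

By Lagrange's theorem, ord_353(154) divides φ(353) = 353 − 1 = 352 = 2^5 · 11.
Divisors of 352: 1, 2, 4, 8, 11, 16, 22, 32, 44, 88, 176, 352.
Evaluate successive powers at the divisors of 352:
154^1 ≡ 154 (mod 353)
154^2 ≡ 65 (mod 353)
154^4 ≡ 342 (mod 353)
154^8 ≡ 121 (mod 353)
154^11 ≡ 67 (mod 353)
154^16 ≡ 168 (mod 353)
154^22 ≡ 253 (mod 353)
154^32 ≡ 337 (mod 353)
154^44 ≡ 116 (mod 353)
154^88 ≡ 42 (mod 353)
154^176 ≡ 352 (mod 353)
154^352 ≡ 1 (mod 353) ✓
Hence ord(154) = 352.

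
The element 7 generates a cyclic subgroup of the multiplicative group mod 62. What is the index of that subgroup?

2

Since 7 ∈ (Z/62Z)^×, its order divides φ(62) = φ(2)·φ(31) = 1·30 = 30 = 2 · 3 · 5.
Divisors of 30: 1, 2, 3, 5, 6, 10, 15, 30.
Compute 7^d (mod 62) for the divisors d until we hit 1:
7^1 ≡ 7 (mod 62)
7^2 ≡ 49 (mod 62)
7^3 ≡ 33 (mod 62)
7^5 ≡ 5 (mod 62)
7^6 ≡ 35 (mod 62)
7^10 ≡ 25 (mod 62)
7^15 ≡ 1 (mod 62) ✓
Thus |⟨7⟩| = ord(7) = 15.
The index is φ(62) / ord(7) = 30 / 15 = 2.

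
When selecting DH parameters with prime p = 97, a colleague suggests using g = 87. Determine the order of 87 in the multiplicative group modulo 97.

96

The order of 87 must divide φ(97) = 97 − 1 = 96 = 2^5 · 3.
Divisors of 96: 1, 2, 3, 4, 6, 8, 12, 16, 24, 32, 48, 96.
Compute 87^d (mod 97) for the divisors d until we hit 1:
87^1 ≡ 87 (mod 97)
87^2 ≡ 3 (mod 97)
87^3 ≡ 67 (mod 97)
87^4 ≡ 9 (mod 97)
87^6 ≡ 27 (mod 97)
87^8 ≡ 81 (mod 97)
87^12 ≡ 50 (mod 97)
87^16 ≡ 62 (mod 97)
87^24 ≡ 75 (mod 97)
87^32 ≡ 61 (mod 97)
87^48 ≡ 96 (mod 97)
87^96 ≡ 1 (mod 97) ✓
Hence ord(87) = 96.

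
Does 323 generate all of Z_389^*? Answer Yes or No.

φ(389) = 389 − 1 = 388 = 2^2 · 97.
323 is a primitive root mod 389 iff 323^(φ(389)/q) ≢ 1 for every prime q | φ(389), i.e. q ∈ {2, 97}.
323^194 ≡ 1 (mod 389)  [q = 2: ≡ 1 ✗]
323^4 ≡ 94 (mod 389)  [q = 97: ≢ 1 ✓]
The check at q = 2 fails, so 323 generates a proper subgroup.

No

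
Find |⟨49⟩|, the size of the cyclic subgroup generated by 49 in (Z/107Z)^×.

53

By Lagrange's theorem, ord_107(49) divides φ(107) = 107 − 1 = 106 = 2 · 53.
Divisors of 106: 1, 2, 53, 106.
Compute 49^d (mod 107) for the divisors d until we hit 1:
49^1 ≡ 49 (mod 107)
49^2 ≡ 47 (mod 107)
49^53 ≡ 1 (mod 107) ✓
So ord_107(49) = 53.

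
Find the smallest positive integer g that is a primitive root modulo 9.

φ(9) = φ(3^2) = 3·(3−1) = 6 = 2 · 3.
g is a primitive root iff g^(6/q) ≢ 1 (mod 9) for each prime q ∈ {2, 3}.
g = 2: 2^3 ≡ 8; 2^2 ≡ 4 — none is 1, so 2 is a primitive root.
Hence the least primitive root of 9 is 2.

2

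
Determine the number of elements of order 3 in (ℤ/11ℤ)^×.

0

φ(11) = 11 − 1 = 10 = 2 · 5.
In a cyclic group of order 10, there are φ(d) elements of order d for each divisor d of 10, and zero for non-divisors.
Since 3 ∤ 10, the count is 0.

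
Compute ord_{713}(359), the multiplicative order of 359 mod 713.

Since 359 ∈ (Z/713Z)^×, its order divides φ(713) = φ(23·31) = (23−1)·(31−1) = 22·30 = 660 = 2^2 · 3 · 5 · 11.
Divisors of 660: 1, 2, 3, 4, 5, 6, 10, 11, 12, 15, 20, 22, 30, 33, 44, 55, 60, 66, 110, 132, 165, 220, 330, 660.
Test each divisor d:
359^1 ≡ 359
359^2 ≡ 541
359^3 ≡ 283
359^4 ≡ 351
359^5 ≡ 521
359^6 ≡ 233
359^10 ≡ 501
359^11 ≡ 183
359^12 ≡ 101
359^15 ≡ 63
359^20 ≡ 25
359^22 ≡ 691
359^30 ≡ 404
359^33 ≡ 252
359^44 ≡ 484
359^55 ≡ 160
359^60 ≡ 652
359^66 ≡ 47
359^110 ≡ 645
359^132 ≡ 70
359^165 ≡ 528
359^220 ≡ 346
359^330 ≡ 1
Therefore the multiplicative order of 359 modulo 713 is 330.

330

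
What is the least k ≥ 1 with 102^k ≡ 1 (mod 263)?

131

ord(102) | φ(263) = 263 − 1 = 262 = 2 · 131.
Divisors of 262: 1, 2, 131, 262.
Compute 102^d (mod 263) for the divisors d until we hit 1:
102^1 ≡ 102
102^2 ≡ 147
102^131 ≡ 1
Hence ord(102) = 131.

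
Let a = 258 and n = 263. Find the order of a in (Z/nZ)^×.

Since 258 ∈ (Z/263Z)^×, its order divides φ(263) = 263 − 1 = 262 = 2 · 131.
Divisors of 262: 1, 2, 131, 262.
Test each divisor d:
258^1 ≡ 258
258^2 ≡ 25
258^131 ≡ 1
Hence ord(258) = 131.

131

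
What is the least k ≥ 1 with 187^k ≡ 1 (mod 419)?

ord(187) | φ(419) = 419 − 1 = 418 = 2 · 11 · 19.
Divisors of 418: 1, 2, 11, 19, 22, 38, 209, 418.
Check 187^d mod 419 for each divisor in increasing order:
187^1 ≡ 187
187^2 ≡ 192
187^11 ≡ 60
187^19 ≡ 69
187^22 ≡ 248
187^38 ≡ 152
187^209 ≡ 1
So ord_419(187) = 209.

209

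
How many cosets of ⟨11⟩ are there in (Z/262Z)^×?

ord(11) | φ(262) = φ(2)·φ(131) = 1·130 = 130 = 2 · 5 · 13.
Divisors of 130: 1, 2, 5, 10, 13, 26, 65, 130.
Evaluate successive powers at the divisors of 130:
11^1 ≡ 11
11^2 ≡ 121
11^5 ≡ 183
11^10 ≡ 215
11^13 ≡ 61
11^26 ≡ 53
11^65 ≡ 1
So ord_262(11) = 65, hence |⟨11⟩| = 65.
[(Z/262Z)^× : ⟨11⟩] = 130/65 = 2.

2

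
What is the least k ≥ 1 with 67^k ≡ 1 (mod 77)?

By Lagrange's theorem, ord_77(67) divides φ(77) = φ(7·11) = (7−1)·(11−1) = 6·10 = 60 = 2^2 · 3 · 5.
Divisors of 60: 1, 2, 3, 4, 5, 6, 10, 12, 15, 20, 30, 60.
Evaluate successive powers at the divisors of 60:
67^1 ≡ 67 (mod 77)
67^2 ≡ 23 (mod 77)
67^3 ≡ 1 (mod 77) ✓
Hence ord(67) = 3.

3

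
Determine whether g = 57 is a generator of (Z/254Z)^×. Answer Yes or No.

φ(254) = φ(2)·φ(127) = 1·126 = 126 = 2 · 3^2 · 7.
Test 57^(126/q) mod 254 for each prime factor q of 126:
57^63 ≡ 253 (mod 254)  [q = 2: ≢ 1 ✓]
57^42 ≡ 107 (mod 254)  [q = 3: ≢ 1 ✓]
57^18 ≡ 131 (mod 254)  [q = 7: ≢ 1 ✓]
Every test exponent gives a nontrivial residue, hence 57 generates the full group.

Yes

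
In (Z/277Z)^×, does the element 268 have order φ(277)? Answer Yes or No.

No

φ(277) = 277 − 1 = 276 = 2^2 · 3 · 23.
It suffices to check that the order of 268 is not a proper divisor of 276: compute 268^(276/q) for q ∈ {2, 3, 23}.
268^138 ≡ 1 (mod 277)  [q = 2: ≡ 1 ✗]
268^92 ≡ 116 (mod 277)  [q = 3: ≢ 1 ✓]
268^12 ≡ 203 (mod 277)  [q = 23: ≢ 1 ✓]
268^138 ≡ 1 shows ord(268) | 138, strictly less than φ(277); not a primitive root.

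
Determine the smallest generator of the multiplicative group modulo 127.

φ(127) = 127 − 1 = 126 = 2 · 3^2 · 7.
g is a primitive root iff g^(126/q) ≢ 1 (mod 127) for each prime q ∈ {2, 3, 7}.
g = 2: 2^63 ≡ 1 — hits 1, so not a primitive root.
g = 3: 3^63 ≡ 126; 3^42 ≡ 107; 3^18 ≡ 4 — none is 1, so 3 is a primitive root.
Hence the least primitive root of 127 is 3.

3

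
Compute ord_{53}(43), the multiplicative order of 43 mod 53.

ord(43) | φ(53) = 53 − 1 = 52 = 2^2 · 13.
Divisors of 52: 1, 2, 4, 13, 26, 52.
Check 43^d mod 53 for each divisor in increasing order:
43^1 ≡ 43
43^2 ≡ 47
43^4 ≡ 36
43^13 ≡ 52
43^26 ≡ 1
Hence ord(43) = 26.

26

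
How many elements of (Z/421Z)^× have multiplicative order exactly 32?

0

φ(421) = 421 − 1 = 420 = 2^2 · 3 · 5 · 7.
In a cyclic group of order 420, there are φ(d) elements of order d for each divisor d of 420, and zero for non-divisors.
Here 420 is not a multiple of 32, so there are no elements of order 32.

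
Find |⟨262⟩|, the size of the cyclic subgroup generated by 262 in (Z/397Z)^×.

ord(262) | φ(397) = 397 − 1 = 396 = 2^2 · 3^2 · 11.
Divisors of 396: 1, 2, 3, 4, 6, 9, 11, 12, 18, 22, 33, 36, 44, 66, 99, 132, 198, 396.
Test each divisor d:
262^1 ≡ 262
262^2 ≡ 360
262^3 ≡ 231
262^4 ≡ 178
262^6 ≡ 163
262^9 ≡ 335
262^11 ≡ 309
262^12 ≡ 367
262^18 ≡ 271
262^22 ≡ 201
262^33 ≡ 177
262^36 ≡ 393
262^44 ≡ 304
262^66 ≡ 363
262^99 ≡ 334
262^132 ≡ 362
262^198 ≡ 396
262^396 ≡ 1
Therefore the multiplicative order of 262 modulo 397 is 396.

396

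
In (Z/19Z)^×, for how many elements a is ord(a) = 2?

1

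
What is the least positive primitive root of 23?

5

φ(23) = 23 − 1 = 22 = 2 · 11.
Test candidates g = 2, 3, … against the prime factors q ∈ {2, 11} of φ(23): g is a generator iff g^(22/q) ≢ 1 for every such q.
g = 2: 2^11 ≡ 1 — hits 1, so not a primitive root.
g = 3: 3^11 ≡ 1 — hits 1, so not a primitive root.
g = 4: 4^11 ≡ 1 — hits 1, so not a primitive root.
g = 5: 5^11 ≡ 22; 5^2 ≡ 2 — none is 1, so 5 is a primitive root.
Hence the least primitive root of 23 is 5.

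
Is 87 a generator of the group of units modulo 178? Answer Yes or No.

φ(178) = φ(2)·φ(89) = 1·88 = 88 = 2^3 · 11.
An element g generates (Z/178Z)^× iff g^(88/q) ≢ 1 (mod 178) for each prime q ∈ {2, 11}.
87^44 ≡ 1 (mod 178)  [q = 2: ≡ 1 ✗]
87^8 ≡ 167 (mod 178)  [q = 11: ≢ 1 ✓]
The check at q = 2 fails, so 87 generates a proper subgroup.

No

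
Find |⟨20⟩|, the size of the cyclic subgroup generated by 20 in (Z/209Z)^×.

By Lagrange's theorem, ord_209(20) divides φ(209) = φ(11·19) = (11−1)·(19−1) = 10·18 = 180 = 2^2 · 3^2 · 5.
Divisors of 180: 1, 2, 3, 4, 5, 6, 9, 10, 12, 15, 18, 20, 30, 36, 45, 60, 90, 180.
Evaluate successive powers at the divisors of 180:
20^1 ≡ 20
20^2 ≡ 191
20^3 ≡ 58
20^4 ≡ 115
20^5 ≡ 1
Hence ord(20) = 5.

5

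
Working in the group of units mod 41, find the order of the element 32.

4

By Lagrange's theorem, ord_41(32) divides φ(41) = 41 − 1 = 40 = 2^3 · 5.
Divisors of 40: 1, 2, 4, 5, 8, 10, 20, 40.
Compute 32^d (mod 41) for the divisors d until we hit 1:
32^1 ≡ 32 (mod 41)
32^2 ≡ 40 (mod 41)
32^4 ≡ 1 (mod 41) ✓
Hence ord(32) = 4.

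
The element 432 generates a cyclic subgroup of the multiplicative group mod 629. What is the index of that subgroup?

ord(432) | φ(629) = φ(17·37) = (17−1)·(37−1) = 16·36 = 576 = 2^6 · 3^2.
Divisors of 576: 1, 2, 3, 4, 6, 8, 9, 12, 16, 18, 24, 32, 36, 48, 64, 72, 96, 144, 192, 288, 576.
Check 432^d mod 629 for each divisor in increasing order:
432^1 ≡ 432 (mod 629)
432^2 ≡ 440 (mod 629)
432^3 ≡ 122 (mod 629)
432^4 ≡ 497 (mod 629)
432^6 ≡ 417 (mod 629)
432^8 ≡ 441 (mod 629)
432^9 ≡ 554 (mod 629)
432^12 ≡ 285 (mod 629)
432^16 ≡ 120 (mod 629)
432^18 ≡ 593 (mod 629)
432^24 ≡ 84 (mod 629)
432^32 ≡ 562 (mod 629)
432^36 ≡ 38 (mod 629)
432^48 ≡ 137 (mod 629)
432^64 ≡ 86 (mod 629)
432^72 ≡ 186 (mod 629)
432^96 ≡ 528 (mod 629)
432^144 ≡ 1 (mod 629) ✓
Thus |⟨432⟩| = ord(432) = 144.
Index = |(Z/629Z)^×| / |⟨432⟩| = 576 / 144 = 4.

4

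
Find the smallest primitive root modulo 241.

φ(241) = 241 − 1 = 240 = 2^4 · 3 · 5.
Test candidates g = 2, 3, … against the prime factors q ∈ {2, 3, 5} of φ(241): g is a generator iff g^(240/q) ≢ 1 for every such q.
g = 2: 2^120 ≡ 1 — hits 1, so not a primitive root.
g = 3: 3^120 ≡ 1 — hits 1, so not a primitive root.
g = 4: 4^120 ≡ 1 — hits 1, so not a primitive root.
g = 5: 5^120 ≡ 1 — hits 1, so not a primitive root.
g = 6: 6^120 ≡ 1 — hits 1, so not a primitive root.
g = 7: 7^120 ≡ 240; 7^80 ≡ 15; 7^48 ≡ 91 — none is 1, so 7 is a primitive root.
So 7 is the smallest generator of (Z/241Z)^×.

7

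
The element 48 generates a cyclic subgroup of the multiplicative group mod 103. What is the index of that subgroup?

ord(48) | φ(103) = 103 − 1 = 102 = 2 · 3 · 17.
Divisors of 102: 1, 2, 3, 6, 17, 34, 51, 102.
Evaluate successive powers at the divisors of 102:
48^1 ≡ 48
48^2 ≡ 38
48^3 ≡ 73
48^6 ≡ 76
48^17 ≡ 47
48^34 ≡ 46
48^51 ≡ 102
48^102 ≡ 1
So ord_103(48) = 102, hence |⟨48⟩| = 102.
Index = |(Z/103Z)^×| / |⟨48⟩| = 102 / 102 = 1.

1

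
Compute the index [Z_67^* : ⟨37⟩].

22

The order of 37 must divide φ(67) = 67 − 1 = 66 = 2 · 3 · 11.
Divisors of 66: 1, 2, 3, 6, 11, 22, 33, 66.
Evaluate successive powers at the divisors of 66:
37^1 ≡ 37
37^2 ≡ 29
37^3 ≡ 1
Thus |⟨37⟩| = ord(37) = 3.
Index = |(Z/67Z)^×| / |⟨37⟩| = 66 / 3 = 22.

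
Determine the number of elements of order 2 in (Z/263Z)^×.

φ(263) = 263 − 1 = 262 = 2 · 131.
Since (Z/263Z)^× is cyclic of order 262, the number of elements of order d is φ(d) when d | 262 and 0 otherwise.
2 | 262, and φ(2) = 2 − 1 = 1.

1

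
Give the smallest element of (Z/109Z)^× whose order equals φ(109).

6

φ(109) = 109 − 1 = 108 = 2^2 · 3^3.
Test candidates g = 2, 3, … against the prime factors q ∈ {2, 3} of φ(109): g is a generator iff g^(108/q) ≢ 1 for every such q.
g = 2: 2^54 ≡ 108; 2^36 ≡ 1 — hits 1, so not a primitive root.
g = 3: 3^54 ≡ 1 — hits 1, so not a primitive root.
g = 4: 4^54 ≡ 1 — hits 1, so not a primitive root.
g = 5: 5^54 ≡ 1 — hits 1, so not a primitive root.
g = 6: 6^54 ≡ 108; 6^36 ≡ 63 — none is 1, so 6 is a primitive root.
The smallest primitive root modulo 109 is 6.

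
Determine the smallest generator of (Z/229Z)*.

6

φ(229) = 229 − 1 = 228 = 2^2 · 3 · 19.
Test candidates g = 2, 3, … against the prime factors q ∈ {2, 3, 19} of φ(229): g is a generator iff g^(228/q) ≢ 1 for every such q.
g = 2: 2^114 ≡ 228; 2^76 ≡ 1 — hits 1, so not a primitive root.
g = 3: 3^114 ≡ 1 — hits 1, so not a primitive root.
g = 4: 4^114 ≡ 1 — hits 1, so not a primitive root.
g = 5: 5^114 ≡ 1 — hits 1, so not a primitive root.
g = 6: 6^114 ≡ 228; 6^76 ≡ 134; 6^12 ≡ 165 — none is 1, so 6 is a primitive root.
Hence the least primitive root of 229 is 6.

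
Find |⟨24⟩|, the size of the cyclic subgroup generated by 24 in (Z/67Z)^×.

The order of 24 must divide φ(67) = 67 − 1 = 66 = 2 · 3 · 11.
Divisors of 66: 1, 2, 3, 6, 11, 22, 33, 66.
Check 24^d mod 67 for each divisor in increasing order:
24^1 ≡ 24
24^2 ≡ 40
24^3 ≡ 22
24^6 ≡ 15
24^11 ≡ 1
Therefore the multiplicative order of 24 modulo 67 is 11.

11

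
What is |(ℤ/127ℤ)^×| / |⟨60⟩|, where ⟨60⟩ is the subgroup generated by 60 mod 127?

2

ord(60) | φ(127) = 127 − 1 = 126 = 2 · 3^2 · 7.
Divisors of 126: 1, 2, 3, 6, 7, 9, 14, 18, 21, 42, 63, 126.
Test each divisor d:
60^1 ≡ 60
60^2 ≡ 44
60^3 ≡ 100
60^6 ≡ 94
60^7 ≡ 52
60^9 ≡ 2
60^14 ≡ 37
60^18 ≡ 4
60^21 ≡ 19
60^42 ≡ 107
60^63 ≡ 1
Thus |⟨60⟩| = ord(60) = 63.
Index = |(Z/127Z)^×| / |⟨60⟩| = 126 / 63 = 2.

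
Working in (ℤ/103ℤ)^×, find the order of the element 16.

By Lagrange's theorem, ord_103(16) divides φ(103) = 103 − 1 = 102 = 2 · 3 · 17.
Divisors of 102: 1, 2, 3, 6, 17, 34, 51, 102.
Test each divisor d:
16^1 ≡ 16 (mod 103)
16^2 ≡ 50 (mod 103)
16^3 ≡ 79 (mod 103)
16^6 ≡ 61 (mod 103)
16^17 ≡ 56 (mod 103)
16^34 ≡ 46 (mod 103)
16^51 ≡ 1 (mod 103) ✓
Therefore the multiplicative order of 16 modulo 103 is 51.

51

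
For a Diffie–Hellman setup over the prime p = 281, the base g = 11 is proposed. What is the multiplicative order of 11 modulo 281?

280

ord(11) | φ(281) = 281 − 1 = 280 = 2^3 · 5 · 7.
Divisors of 280: 1, 2, 4, 5, 7, 8, 10, 14, 20, 28, 35, 40, 56, 70, 140, 280.
Evaluate successive powers at the divisors of 280:
11^1 ≡ 11 (mod 281)
11^2 ≡ 121 (mod 281)
11^4 ≡ 29 (mod 281)
11^5 ≡ 38 (mod 281)
11^7 ≡ 102 (mod 281)
11^8 ≡ 279 (mod 281)
11^10 ≡ 39 (mod 281)
11^14 ≡ 7 (mod 281)
11^20 ≡ 116 (mod 281)
11^28 ≡ 49 (mod 281)
11^35 ≡ 221 (mod 281)
11^40 ≡ 249 (mod 281)
11^56 ≡ 153 (mod 281)
11^70 ≡ 228 (mod 281)
11^140 ≡ 280 (mod 281)
11^280 ≡ 1 (mod 281) ✓
Hence ord(11) = 280.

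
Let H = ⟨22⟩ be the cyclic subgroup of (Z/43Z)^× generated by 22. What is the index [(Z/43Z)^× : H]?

3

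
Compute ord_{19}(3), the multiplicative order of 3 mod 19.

18

ord(3) | φ(19) = 19 − 1 = 18 = 2 · 3^2.
Divisors of 18: 1, 2, 3, 6, 9, 18.
Test each divisor d:
3^1 ≡ 3 (mod 19)
3^2 ≡ 9 (mod 19)
3^3 ≡ 8 (mod 19)
3^6 ≡ 7 (mod 19)
3^9 ≡ 18 (mod 19)
3^18 ≡ 1 (mod 19) ✓
The smallest such exponent is 18, so the order of 3 is 18.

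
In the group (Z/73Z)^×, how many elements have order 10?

0

φ(73) = 73 − 1 = 72 = 2^3 · 3^2.
Since (Z/73Z)^× is cyclic of order 72, the number of elements of order d is φ(d) when d | 72 and 0 otherwise.
10 does not divide 72, so no element of (Z/73Z)^× has order 10.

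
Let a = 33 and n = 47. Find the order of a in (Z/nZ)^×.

46

By Lagrange's theorem, ord_47(33) divides φ(47) = 47 − 1 = 46 = 2 · 23.
Divisors of 46: 1, 2, 23, 46.
Test each divisor d:
33^1 ≡ 33
33^2 ≡ 8
33^23 ≡ 46
33^46 ≡ 1
So ord_47(33) = 46.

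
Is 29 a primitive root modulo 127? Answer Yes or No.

Yes

φ(127) = 127 − 1 = 126 = 2 · 3^2 · 7.
It suffices to check that the order of 29 is not a proper divisor of 126: compute 29^(126/q) for q ∈ {2, 3, 7}.
29^63 ≡ 126 (mod 127)  [q = 2: ≢ 1 ✓]
29^42 ≡ 19 (mod 127)  [q = 3: ≢ 1 ✓]
29^18 ≡ 4 (mod 127)  [q = 7: ≢ 1 ✓]
All checks pass, so 29 has order 126 and is a primitive root modulo 127.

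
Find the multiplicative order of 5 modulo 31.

By Lagrange's theorem, ord_31(5) divides φ(31) = 31 − 1 = 30 = 2 · 3 · 5.
Divisors of 30: 1, 2, 3, 5, 6, 10, 15, 30.
Compute 5^d (mod 31) for the divisors d until we hit 1:
5^1 ≡ 5
5^2 ≡ 25
5^3 ≡ 1
The smallest such exponent is 3, so the order of 5 is 3.

3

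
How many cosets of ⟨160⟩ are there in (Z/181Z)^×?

1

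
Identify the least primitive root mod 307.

φ(307) = 307 − 1 = 306 = 2 · 3^2 · 17.
g is a primitive root iff g^(306/q) ≢ 1 (mod 307) for each prime q ∈ {2, 3, 17}.
g = 2: 2^153 ≡ 306; 2^102 ≡ 1 — hits 1, so not a primitive root.
g = 3: 3^153 ≡ 306; 3^102 ≡ 1 — hits 1, so not a primitive root.
g = 4: 4^153 ≡ 1 — hits 1, so not a primitive root.
g = 5: 5^153 ≡ 306; 5^102 ≡ 289; 5^18 ≡ 81 — none is 1, so 5 is a primitive root.
So 5 is the smallest generator of (Z/307Z)^×.

5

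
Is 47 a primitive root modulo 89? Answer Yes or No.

No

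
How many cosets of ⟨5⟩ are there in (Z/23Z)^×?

1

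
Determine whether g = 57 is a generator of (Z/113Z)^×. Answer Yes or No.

No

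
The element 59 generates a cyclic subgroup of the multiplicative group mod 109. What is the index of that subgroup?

1

By Lagrange's theorem, ord_109(59) divides φ(109) = 109 − 1 = 108 = 2^2 · 3^3.
Divisors of 108: 1, 2, 3, 4, 6, 9, 12, 18, 27, 36, 54, 108.
Test each divisor d:
59^1 ≡ 59
59^2 ≡ 102
59^3 ≡ 23
59^4 ≡ 49
59^6 ≡ 93
59^9 ≡ 68
59^12 ≡ 38
59^18 ≡ 46
59^27 ≡ 76
59^36 ≡ 45
59^54 ≡ 108
59^108 ≡ 1
Thus |⟨59⟩| = ord(59) = 108.
Index = |(Z/109Z)^×| / |⟨59⟩| = 108 / 108 = 1.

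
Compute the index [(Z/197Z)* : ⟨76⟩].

4

ord(76) | φ(197) = 197 − 1 = 196 = 2^2 · 7^2.
Divisors of 196: 1, 2, 4, 7, 14, 28, 49, 98, 196.
Compute 76^d (mod 197) for the divisors d until we hit 1:
76^1 ≡ 76
76^2 ≡ 63
76^4 ≡ 29
76^7 ≡ 164
76^14 ≡ 104
76^28 ≡ 178
76^49 ≡ 1
So ord_197(76) = 49, hence |⟨76⟩| = 49.
The index is φ(197) / ord(76) = 196 / 49 = 4.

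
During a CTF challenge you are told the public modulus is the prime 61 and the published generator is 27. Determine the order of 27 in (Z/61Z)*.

10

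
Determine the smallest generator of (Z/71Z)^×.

7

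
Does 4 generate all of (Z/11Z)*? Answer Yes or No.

No

φ(11) = 11 − 1 = 10 = 2 · 5.
Test 4^(10/q) mod 11 for each prime factor q of 10:
4^5 ≡ 1 (mod 11)  [q = 2: ≡ 1 ✗]
4^2 ≡ 5 (mod 11)  [q = 5: ≢ 1 ✓]
4^5 ≡ 1 shows ord(4) | 5, strictly less than φ(11); not a primitive root.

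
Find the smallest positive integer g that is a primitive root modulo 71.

7

φ(71) = 71 − 1 = 70 = 2 · 5 · 7.
g is a primitive root iff g^(70/q) ≢ 1 (mod 71) for each prime q ∈ {2, 5, 7}.
g = 2: 2^35 ≡ 1 — hits 1, so not a primitive root.
g = 3: 3^35 ≡ 1 — hits 1, so not a primitive root.
g = 4: 4^35 ≡ 1 — hits 1, so not a primitive root.
g = 5: 5^35 ≡ 1 — hits 1, so not a primitive root.
g = 6: 6^35 ≡ 1 — hits 1, so not a primitive root.
g = 7: 7^35 ≡ 70; 7^14 ≡ 54; 7^10 ≡ 45 — none is 1, so 7 is a primitive root.
Hence the least primitive root of 71 is 7.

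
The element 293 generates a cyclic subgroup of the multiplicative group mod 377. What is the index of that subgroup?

By Lagrange's theorem, ord_377(293) divides φ(377) = φ(13·29) = (13−1)·(29−1) = 12·28 = 336 = 2^4 · 3 · 7.
Divisors of 336: 1, 2, 3, 4, 6, 7, 8, 12, 14, 16, 21, 24, 28, 42, 48, 56, 84, 112, 168, 336.
Test each divisor d:
293^1 ≡ 293 (mod 377)
293^2 ≡ 270 (mod 377)
293^3 ≡ 317 (mod 377)
293^4 ≡ 139 (mod 377)
293^6 ≡ 207 (mod 377)
293^7 ≡ 331 (mod 377)
293^8 ≡ 94 (mod 377)
293^12 ≡ 248 (mod 377)
293^14 ≡ 231 (mod 377)
293^16 ≡ 165 (mod 377)
293^21 ≡ 307 (mod 377)
293^24 ≡ 53 (mod 377)
293^28 ≡ 204 (mod 377)
293^42 ≡ 376 (mod 377)
293^48 ≡ 170 (mod 377)
293^56 ≡ 146 (mod 377)
293^84 ≡ 1 (mod 377) ✓
So ord_377(293) = 84, hence |⟨293⟩| = 84.
Index = |(Z/377Z)^×| / |⟨293⟩| = 336 / 84 = 4.

4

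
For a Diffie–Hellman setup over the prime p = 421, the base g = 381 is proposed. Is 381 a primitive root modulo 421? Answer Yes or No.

φ(421) = 421 − 1 = 420 = 2^2 · 3 · 5 · 7.
It suffices to check that the order of 381 is not a proper divisor of 420: compute 381^(420/q) for q ∈ {2, 3, 5, 7}.
381^210 ≡ 420 (mod 421)  [q = 2: ≢ 1 ✓]
381^140 ≡ 20 (mod 421)  [q = 3: ≢ 1 ✓]
381^84 ≡ 279 (mod 421)  [q = 5: ≢ 1 ✓]
381^60 ≡ 370 (mod 421)  [q = 7: ≢ 1 ✓]
All checks pass, so 381 has order 420 and is a primitive root modulo 421.

Yes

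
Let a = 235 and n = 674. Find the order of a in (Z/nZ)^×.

112

Since 235 ∈ (Z/674Z)^×, its order divides φ(674) = φ(2)·φ(337) = 1·336 = 336 = 2^4 · 3 · 7.
Divisors of 336: 1, 2, 3, 4, 6, 7, 8, 12, 14, 16, 21, 24, 28, 42, 48, 56, 84, 112, 168, 336.
Test each divisor d:
235^1 ≡ 235 (mod 674)
235^2 ≡ 631 (mod 674)
235^3 ≡ 5 (mod 674)
235^4 ≡ 501 (mod 674)
235^6 ≡ 25 (mod 674)
235^7 ≡ 483 (mod 674)
235^8 ≡ 273 (mod 674)
235^12 ≡ 625 (mod 674)
235^14 ≡ 85 (mod 674)
235^16 ≡ 389 (mod 674)
235^21 ≡ 615 (mod 674)
235^24 ≡ 379 (mod 674)
235^28 ≡ 485 (mod 674)
235^42 ≡ 111 (mod 674)
235^48 ≡ 79 (mod 674)
235^56 ≡ 673 (mod 674)
235^84 ≡ 189 (mod 674)
235^112 ≡ 1 (mod 674) ✓
So ord_674(235) = 112.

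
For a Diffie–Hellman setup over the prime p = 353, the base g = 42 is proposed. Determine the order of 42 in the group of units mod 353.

4

By Lagrange's theorem, ord_353(42) divides φ(353) = 353 − 1 = 352 = 2^5 · 11.
Divisors of 352: 1, 2, 4, 8, 11, 16, 22, 32, 44, 88, 176, 352.
Evaluate successive powers at the divisors of 352:
42^1 ≡ 42
42^2 ≡ 352
42^4 ≡ 1
The smallest such exponent is 4, so the order of 42 is 4.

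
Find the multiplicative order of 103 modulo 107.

106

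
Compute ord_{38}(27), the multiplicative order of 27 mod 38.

6

Since 27 ∈ (Z/38Z)^×, its order divides φ(38) = φ(2)·φ(19) = 1·18 = 18 = 2 · 3^2.
Divisors of 18: 1, 2, 3, 6, 9, 18.
Evaluate successive powers at the divisors of 18:
27^1 ≡ 27 (mod 38)
27^2 ≡ 7 (mod 38)
27^3 ≡ 37 (mod 38)
27^6 ≡ 1 (mod 38) ✓
Hence ord(27) = 6.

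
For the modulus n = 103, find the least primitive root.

5

φ(103) = 103 − 1 = 102 = 2 · 3 · 17.
Test candidates g = 2, 3, … against the prime factors q ∈ {2, 3, 17} of φ(103): g is a generator iff g^(102/q) ≢ 1 for every such q.
g = 2: 2^51 ≡ 1 — hits 1, so not a primitive root.
g = 3: 3^51 ≡ 102; 3^34 ≡ 1 — hits 1, so not a primitive root.
g = 4: 4^51 ≡ 1 — hits 1, so not a primitive root.
g = 5: 5^51 ≡ 102; 5^34 ≡ 56; 5^6 ≡ 72 — none is 1, so 5 is a primitive root.
So 5 is the smallest generator of (Z/103Z)^×.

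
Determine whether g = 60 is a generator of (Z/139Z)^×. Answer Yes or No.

φ(139) = 139 − 1 = 138 = 2 · 3 · 23.
60 is a primitive root mod 139 iff 60^(φ(139)/q) ≢ 1 for every prime q | φ(139), i.e. q ∈ {2, 3, 23}.
60^69 ≡ 138 (mod 139)  [q = 2: ≢ 1 ✓]
60^46 ≡ 1 (mod 139)  [q = 3: ≡ 1 ✗]
60^6 ≡ 36 (mod 139)  [q = 23: ≢ 1 ✓]
The check at q = 3 fails, so 60 generates a proper subgroup.

No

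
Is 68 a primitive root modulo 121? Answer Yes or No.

φ(121) = φ(11^2) = 11·(11−1) = 110 = 2 · 5 · 11.
68 is a primitive root mod 121 iff 68^(φ(121)/q) ≢ 1 for every prime q | φ(121), i.e. q ∈ {2, 5, 11}.
68^55 ≡ 120 (mod 121)  [q = 2: ≢ 1 ✓]
68^22 ≡ 81 (mod 121)  [q = 5: ≢ 1 ✓]
68^10 ≡ 23 (mod 121)  [q = 11: ≢ 1 ✓]
All checks pass, so 68 has order 110 and is a primitive root modulo 121.

Yes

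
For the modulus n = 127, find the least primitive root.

3

φ(127) = 127 − 1 = 126 = 2 · 3^2 · 7.
g is a primitive root iff g^(126/q) ≢ 1 (mod 127) for each prime q ∈ {2, 3, 7}.
g = 2: 2^63 ≡ 1 — hits 1, so not a primitive root.
g = 3: 3^63 ≡ 126; 3^42 ≡ 107; 3^18 ≡ 4 — none is 1, so 3 is a primitive root.
Hence the least primitive root of 127 is 3.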